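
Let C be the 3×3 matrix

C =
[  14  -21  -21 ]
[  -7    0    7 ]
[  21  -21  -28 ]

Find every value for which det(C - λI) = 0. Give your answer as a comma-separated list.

-7, -7, 0

The characteristic polynomial is p(r) = det(rI - C).
Expanding the 3×3 determinant: p(r) = r^3 + 14r^2 + 49r.
Try r = 0: p(0) = 0, so 0 is a root.
Factor out r: p(r) = r·(r^2 + 14r + 49).
The quadratic factor is (r + 7)^2.
Eigenvalues: -7, -7, 0.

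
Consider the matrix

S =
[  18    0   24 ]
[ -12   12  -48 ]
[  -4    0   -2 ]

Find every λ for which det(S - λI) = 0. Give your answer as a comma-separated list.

6, 10, 12

The characteristic polynomial is p(t) = det(tI - S).
Expanding along the first row, p(t) = t^3 - 28t^2 + 252t - 720.
Rational-root test: t = 6 gives p(6) = 0.
Dividing by (t - 6) leaves t^2 - 22t + 120.
The quadratic factors as (t - 10)·(t - 12).
Eigenvalues: 6, 10, 12.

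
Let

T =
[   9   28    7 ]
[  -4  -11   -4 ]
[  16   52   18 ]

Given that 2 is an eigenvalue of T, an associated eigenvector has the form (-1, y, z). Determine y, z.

0, 1

We need (T - 2I)v = 0.
T - 2I = [[7, 28, 7], [-4, -13, -4], [16, 52, 16]].
Row 1: (7)·-1 + (28)·y + (7)·z = 0
Row 2: (-4)·-1 + (-13)·y + (-4)·z = 0
Row 3: (16)·-1 + (52)·y + (16)·z = 0
Solving gives y = 0, z = 1.
Check: T·(-1, 0, 1) = (-2, 0, 2) = 2·(-1, 0, 1).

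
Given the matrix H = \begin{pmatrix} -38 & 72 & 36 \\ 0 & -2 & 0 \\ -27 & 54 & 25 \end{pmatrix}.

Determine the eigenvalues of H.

Set up det(λI - H) = 0.
Expanding the 3×3 determinant: p(λ) = λ^3 + 15λ^2 + 48λ + 44.
Rational-root test: λ = -11 gives p(-11) = 0.
Factor out (λ + 11): p(λ) = (λ + 11)·(λ^2 + 4λ + 4).
The quadratic factor is (λ + 2)^2.
Eigenvalues: -11, -2, -2.

-11, -2, -2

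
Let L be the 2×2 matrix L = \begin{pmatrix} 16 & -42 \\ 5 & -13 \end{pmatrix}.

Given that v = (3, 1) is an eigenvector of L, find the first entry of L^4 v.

48

First find the eigenvalue: Lv = (6, 2) = 2·(3, 1), so λ = 2.
Then L^4 v = λ^4·v = 2^4·(3, 1) = 16·(3, 1) = (48, 16).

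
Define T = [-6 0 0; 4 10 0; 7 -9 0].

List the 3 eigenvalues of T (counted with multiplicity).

-6, 0, 10

T is lower triangular, so its eigenvalues are the diagonal entries.
Diagonal: -6, 10, 0.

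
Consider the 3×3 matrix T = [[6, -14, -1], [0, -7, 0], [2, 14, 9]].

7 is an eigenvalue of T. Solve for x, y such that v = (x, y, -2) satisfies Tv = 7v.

We need (T - 7I)v = 0.
T - 7I = [[-1, -14, -1], [0, -14, 0], [2, 14, 2]].
Row 1: (-1)·x + (-14)·y + (-1)·-2 = 0
Row 2: (0)·x + (-14)·y + (0)·-2 = 0
Row 3: (2)·x + (14)·y + (2)·-2 = 0
Solving gives x = 2, y = 0.
Check: T·(2, 0, -2) = (14, 0, -14) = 7·(2, 0, -2).

2, 0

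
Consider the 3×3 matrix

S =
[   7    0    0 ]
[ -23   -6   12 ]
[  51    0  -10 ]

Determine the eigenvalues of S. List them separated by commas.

Compute the characteristic polynomial p(lambda) = det(lambda·I - S).
Expanding the 3×3 determinant: p(lambda) = lambda^3 + 9·lambda^2 - 52·lambda - 420.
Rational-root test: lambda = -6 gives p(-6) = 0.
Factor out (lambda + 6): p(lambda) = (lambda + 6)·(lambda^2 + 3·lambda - 70).
The quadratic factors as (lambda + 10)·(lambda - 7).
Eigenvalues: -10, -6, 7.

-10, -6, 7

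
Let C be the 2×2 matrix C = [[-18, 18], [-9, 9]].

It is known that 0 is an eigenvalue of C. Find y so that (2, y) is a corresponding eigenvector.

2

We need (C)v = 0.
C = [[-18, 18], [-9, 9]].
Row 1: (-18)·2 + (18)·y = 0
Row 2: (-9)·2 + (9)·y = 0
Solving gives y = 2.
Check: C·(2, 2) = (0, 0) = 0·(2, 2).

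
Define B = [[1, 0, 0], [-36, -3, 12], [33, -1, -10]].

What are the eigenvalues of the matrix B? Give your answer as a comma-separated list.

-7, -6, 1

Compute the characteristic polynomial p(t) = det(tI - B).
Expanding along the first row, p(t) = t^3 + 12t^2 + 29t - 42.
Since p(-6) = 0, t = -6 is a root.
Factor out (t + 6): p(t) = (t + 6)·(t^2 + 6t - 7).
The quadratic factors as (t + 7)·(t - 1).
Eigenvalues: -7, -6, 1.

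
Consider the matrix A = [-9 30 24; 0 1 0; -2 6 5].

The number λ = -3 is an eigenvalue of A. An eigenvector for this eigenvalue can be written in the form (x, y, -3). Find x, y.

We need (A + 3I)v = 0.
A + 3I = [[-6, 30, 24], [0, 4, 0], [-2, 6, 8]].
Row 1: (-6)·x + (30)·y + (24)·-3 = 0
Row 2: (0)·x + (4)·y + (0)·-3 = 0
Row 3: (-2)·x + (6)·y + (8)·-3 = 0
Solving gives x = -12, y = 0.
Check: A·(-12, 0, -3) = (36, 0, 9) = -3·(-12, 0, -3).

-12, 0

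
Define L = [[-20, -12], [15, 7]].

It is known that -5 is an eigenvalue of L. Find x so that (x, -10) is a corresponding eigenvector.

8

We need (L + 5I)v = 0.
L + 5I = [[-15, -12], [15, 12]].
Row 1: (-15)·x + (-12)·-10 = 0
Row 2: (15)·x + (12)·-10 = 0
Solving gives x = 8.
Check: L·(8, -10) = (-40, 50) = -5·(8, -10).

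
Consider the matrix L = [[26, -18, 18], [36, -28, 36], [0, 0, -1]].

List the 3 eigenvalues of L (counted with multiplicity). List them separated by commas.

-10, -1, 8

Compute the characteristic polynomial p(μ) = det(μI - L).
Expanding the 3×3 determinant: p(μ) = μ^3 + 3μ^2 - 78μ - 80.
Try μ = -10: p(-10) = 0, so -10 is a root.
Factor out (μ + 10): p(μ) = (μ + 10)·(μ^2 - 7μ - 8).
The quadratic factors as (μ + 1)·(μ - 8).
Eigenvalues: -10, -1, 8.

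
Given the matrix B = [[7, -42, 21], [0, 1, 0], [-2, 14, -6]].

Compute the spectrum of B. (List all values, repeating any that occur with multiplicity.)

The characteristic polynomial is p(λ) = det(λI - B).
Expanding along the first row, p(λ) = λ^3 - 2λ^2 + λ.
Try λ = 1: p(1) = 0, so 1 is a root.
Dividing by (λ - 1) leaves λ^2 - λ.
The quadratic factors as λ·(λ - 1).
Eigenvalues: 0, 1, 1.

0, 1, 1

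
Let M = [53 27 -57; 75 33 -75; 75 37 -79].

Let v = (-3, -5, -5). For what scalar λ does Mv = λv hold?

Compute Mv: M·(-3, -5, -5) = (-9, -15, -15).
Since Mv = λv, compare component 1: -9 = λ·-3, so λ = 3.

3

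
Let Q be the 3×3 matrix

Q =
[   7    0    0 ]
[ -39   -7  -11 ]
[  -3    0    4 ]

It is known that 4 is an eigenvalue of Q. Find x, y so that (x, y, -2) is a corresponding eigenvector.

We need (Q - 4I)v = 0.
Q - 4I = [[3, 0, 0], [-39, -11, -11], [-3, 0, 0]].
Row 1: (3)·x + (0)·y + (0)·-2 = 0
Row 2: (-39)·x + (-11)·y + (-11)·-2 = 0
Row 3: (-3)·x + (0)·y + (0)·-2 = 0
Solving gives x = 0, y = 2.
Check: Q·(0, 2, -2) = (0, 8, -8) = 4·(0, 2, -2).

0, 2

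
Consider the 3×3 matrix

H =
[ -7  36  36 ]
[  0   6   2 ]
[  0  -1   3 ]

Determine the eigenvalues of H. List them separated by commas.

The characteristic polynomial is p(s) = det(sI - H).
Expanding along the first row, p(s) = s^3 - 2s^2 - 43s + 140.
Since p(-7) = 0, s = -7 is a root.
Dividing by (s + 7) leaves s^2 - 9s + 20.
The quadratic factors as (s - 4)·(s - 5).
Eigenvalues: -7, 4, 5.

-7, 4, 5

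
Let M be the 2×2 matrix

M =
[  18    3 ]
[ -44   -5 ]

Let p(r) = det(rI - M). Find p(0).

42

p(0) = det(0·I − M) = det(−M) = (−1)^2·det(M).
det(M) = 42, so p(0) = 42.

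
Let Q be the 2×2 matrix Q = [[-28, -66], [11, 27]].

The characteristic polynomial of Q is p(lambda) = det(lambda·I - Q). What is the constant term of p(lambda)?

-30

p(lambda) = lambda^2 + lambda - 30.
The constant term is -30.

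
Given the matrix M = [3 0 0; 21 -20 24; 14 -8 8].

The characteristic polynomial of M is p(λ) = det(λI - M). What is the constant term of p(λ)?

-96

p(λ) = λ^3 + 9λ^2 - 4λ - 96.
The constant term is -96.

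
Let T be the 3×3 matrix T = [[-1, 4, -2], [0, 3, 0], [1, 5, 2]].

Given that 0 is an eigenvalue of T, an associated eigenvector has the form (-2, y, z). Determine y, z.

We need (T)v = 0.
T = [[-1, 4, -2], [0, 3, 0], [1, 5, 2]].
Row 1: (-1)·-2 + (4)·y + (-2)·z = 0
Row 2: (0)·-2 + (3)·y + (0)·z = 0
Row 3: (1)·-2 + (5)·y + (2)·z = 0
Solving gives y = 0, z = 1.
Check: T·(-2, 0, 1) = (0, 0, 0) = 0·(-2, 0, 1).

0, 1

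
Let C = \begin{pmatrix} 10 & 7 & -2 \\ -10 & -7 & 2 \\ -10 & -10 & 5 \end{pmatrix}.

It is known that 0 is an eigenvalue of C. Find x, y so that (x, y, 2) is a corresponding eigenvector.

We need (C)v = 0.
C = [[10, 7, -2], [-10, -7, 2], [-10, -10, 5]].
Row 1: (10)·x + (7)·y + (-2)·2 = 0
Row 2: (-10)·x + (-7)·y + (2)·2 = 0
Row 3: (-10)·x + (-10)·y + (5)·2 = 0
Solving gives x = -1, y = 2.
Check: C·(-1, 2, 2) = (0, 0, 0) = 0·(-1, 2, 2).

-1, 2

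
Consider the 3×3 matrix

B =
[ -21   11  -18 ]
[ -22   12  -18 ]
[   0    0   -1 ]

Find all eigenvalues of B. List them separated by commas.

The characteristic polynomial is p(t) = det(tI - B).
Expanding the 3×3 determinant: p(t) = t^3 + 10t^2 - t - 10.
Try t = -1: p(-1) = 0, so -1 is a root.
Dividing by (t + 1) leaves t^2 + 9t - 10.
The quadratic factors as (t + 10)·(t - 1).
Eigenvalues: -10, -1, 1.

-10, -1, 1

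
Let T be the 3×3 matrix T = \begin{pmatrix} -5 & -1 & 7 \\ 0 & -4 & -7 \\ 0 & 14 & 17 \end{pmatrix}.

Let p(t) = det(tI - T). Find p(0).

p(0) = det(0·I − T) = det(−T) = (−1)^3·det(T).
det(T) = -150, so p(0) = 150.

150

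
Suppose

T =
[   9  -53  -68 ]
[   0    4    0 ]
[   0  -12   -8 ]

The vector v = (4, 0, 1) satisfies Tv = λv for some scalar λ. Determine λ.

-8

Compute Tv: T·(4, 0, 1) = (-32, 0, -8).
Since Tv = λv, compare component 1: -32 = λ·4, so λ = -8.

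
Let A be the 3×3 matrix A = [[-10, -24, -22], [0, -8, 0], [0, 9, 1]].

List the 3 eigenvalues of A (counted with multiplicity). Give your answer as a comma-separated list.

-10, -8, 1

Compute the characteristic polynomial p(t) = det(tI - A).
Expanding along the first row, p(t) = t^3 + 17t^2 + 62t - 80.
Try t = -8: p(-8) = 0, so -8 is a root.
Dividing by (t + 8) leaves t^2 + 9t - 10.
The quadratic factors as (t + 10)·(t - 1).
Eigenvalues: -10, -8, 1.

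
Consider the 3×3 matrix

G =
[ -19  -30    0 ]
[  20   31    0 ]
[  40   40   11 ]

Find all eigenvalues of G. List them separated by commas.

Compute the characteristic polynomial p(t) = det(tI - G).
Expanding along the first row, p(t) = t^3 - 23t^2 + 143t - 121.
Since p(1) = 0, t = 1 is a root.
Dividing by (t - 1) leaves t^2 - 22t + 121.
The quadratic factor is (t - 11)^2.
Eigenvalues: 1, 11, 11.

1, 11, 11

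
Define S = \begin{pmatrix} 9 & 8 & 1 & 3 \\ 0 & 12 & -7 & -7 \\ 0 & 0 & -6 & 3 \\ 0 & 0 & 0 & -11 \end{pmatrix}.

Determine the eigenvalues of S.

-11, -6, 9, 12

S is upper triangular, so its eigenvalues are the diagonal entries.
Diagonal: 9, 12, -6, -11.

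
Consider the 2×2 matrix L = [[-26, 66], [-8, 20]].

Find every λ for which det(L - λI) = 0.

det(L - λI) = (-26 - λ)(20 - λ) - (66)·(-8) = λ^2 + 6λ + 8.
This factors as (λ + 4)·(λ + 2) = 0.
Eigenvalues: -4, -2.

-4, -2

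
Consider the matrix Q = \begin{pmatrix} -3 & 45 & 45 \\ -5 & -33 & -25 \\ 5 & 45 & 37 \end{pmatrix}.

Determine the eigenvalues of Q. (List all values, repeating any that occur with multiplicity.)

-8, -3, 12

Compute the characteristic polynomial p(lambda) = det(lambda·I - Q).
Expanding the 3×3 determinant: p(lambda) = lambda^3 - lambda^2 - 108·lambda - 288.
Try lambda = -3: p(-3) = 0, so -3 is a root.
Factor out (lambda + 3): p(lambda) = (lambda + 3)·(lambda^2 - 4·lambda - 96).
The quadratic factors as (lambda + 8)·(lambda - 12).
Eigenvalues: -8, -3, 12.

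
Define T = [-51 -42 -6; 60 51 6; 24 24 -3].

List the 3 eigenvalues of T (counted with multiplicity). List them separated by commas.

-9, -3, 9

Set up det(lambda·I - T) = 0.
Expanding along the first row, p(lambda) = lambda^3 + 3·lambda^2 - 81·lambda - 243.
Since p(-3) = 0, lambda = -3 is a root.
Dividing by (lambda + 3) leaves lambda^2 - 81.
The quadratic factors as (lambda + 9)·(lambda - 9).
Eigenvalues: -9, -3, 9.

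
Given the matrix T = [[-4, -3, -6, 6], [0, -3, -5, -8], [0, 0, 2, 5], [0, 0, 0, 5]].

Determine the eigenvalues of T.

-4, -3, 2, 5

T is upper triangular, so its eigenvalues are the diagonal entries.
Diagonal: -4, -3, 2, 5.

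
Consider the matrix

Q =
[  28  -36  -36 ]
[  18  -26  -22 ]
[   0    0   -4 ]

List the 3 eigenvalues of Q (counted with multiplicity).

The characteristic polynomial is p(r) = det(rI - Q).
Cofactor expansion gives p(r) = r^3 + 2r^2 - 88r - 320.
Rational-root test: r = -8 gives p(-8) = 0.
Factor out (r + 8): p(r) = (r + 8)·(r^2 - 6r - 40).
The quadratic factors as (r + 4)·(r - 10).
Eigenvalues: -8, -4, 10.

-8, -4, 10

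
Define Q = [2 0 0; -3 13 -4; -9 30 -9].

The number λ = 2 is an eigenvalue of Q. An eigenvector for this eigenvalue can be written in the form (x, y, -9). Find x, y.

We need (Q - 2I)v = 0.
Q - 2I = [[0, 0, 0], [-3, 11, -4], [-9, 30, -11]].
Row 1: (0)·x + (0)·y + (0)·-9 = 0
Row 2: (-3)·x + (11)·y + (-4)·-9 = 0
Row 3: (-9)·x + (30)·y + (-11)·-9 = 0
Solving gives x = 1, y = -3.
Check: Q·(1, -3, -9) = (2, -6, -18) = 2·(1, -3, -9).

1, -3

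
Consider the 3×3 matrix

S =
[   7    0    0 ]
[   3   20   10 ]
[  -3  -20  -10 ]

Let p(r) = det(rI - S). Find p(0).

0

p(0) = det(0·I − S) = det(−S) = (−1)^3·det(S).
det(S) = 0, so p(0) = 0.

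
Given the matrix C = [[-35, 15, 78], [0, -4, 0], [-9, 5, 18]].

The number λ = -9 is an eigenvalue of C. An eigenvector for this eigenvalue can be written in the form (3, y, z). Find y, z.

0, 1

We need (C + 9I)v = 0.
C + 9I = [[-26, 15, 78], [0, 5, 0], [-9, 5, 27]].
Row 1: (-26)·3 + (15)·y + (78)·z = 0
Row 2: (0)·3 + (5)·y + (0)·z = 0
Row 3: (-9)·3 + (5)·y + (27)·z = 0
Solving gives y = 0, z = 1.
Check: C·(3, 0, 1) = (-27, 0, -9) = -9·(3, 0, 1).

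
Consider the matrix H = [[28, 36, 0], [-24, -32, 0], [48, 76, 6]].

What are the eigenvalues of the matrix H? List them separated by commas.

The characteristic polynomial is p(λ) = det(λI - H).
Expanding the 3×3 determinant: p(λ) = λ^3 - 2λ^2 - 56λ + 192.
Since p(-8) = 0, λ = -8 is a root.
Dividing by (λ + 8) leaves λ^2 - 10λ + 24.
The quadratic factors as (λ - 4)·(λ - 6).
Eigenvalues: -8, 4, 6.

-8, 4, 6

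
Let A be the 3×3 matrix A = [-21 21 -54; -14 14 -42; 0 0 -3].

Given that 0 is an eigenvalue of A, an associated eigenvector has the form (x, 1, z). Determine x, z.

1, 0

We need (A)v = 0.
A = [[-21, 21, -54], [-14, 14, -42], [0, 0, -3]].
Row 1: (-21)·x + (21)·1 + (-54)·z = 0
Row 2: (-14)·x + (14)·1 + (-42)·z = 0
Row 3: (0)·x + (0)·1 + (-3)·z = 0
Solving gives x = 1, z = 0.
Check: A·(1, 1, 0) = (0, 0, 0) = 0·(1, 1, 0).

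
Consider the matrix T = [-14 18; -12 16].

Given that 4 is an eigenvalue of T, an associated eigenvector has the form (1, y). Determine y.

1

We need (T - 4I)v = 0.
T - 4I = [[-18, 18], [-12, 12]].
Row 1: (-18)·1 + (18)·y = 0
Row 2: (-12)·1 + (12)·y = 0
Solving gives y = 1.
Check: T·(1, 1) = (4, 4) = 4·(1, 1).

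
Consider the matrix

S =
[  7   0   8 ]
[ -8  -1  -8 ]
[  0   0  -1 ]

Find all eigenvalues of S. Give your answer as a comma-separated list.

The characteristic polynomial is p(r) = det(rI - S).
Cofactor expansion gives p(r) = r^3 - 5r^2 - 13r - 7.
Rational-root test: r = 7 gives p(7) = 0.
Dividing by (r - 7) leaves r^2 + 2r + 1.
The quadratic factor is (r + 1)^2.
Eigenvalues: -1, -1, 7.

-1, -1, 7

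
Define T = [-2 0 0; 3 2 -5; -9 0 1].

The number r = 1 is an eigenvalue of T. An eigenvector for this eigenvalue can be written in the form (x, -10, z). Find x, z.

We need (T - 1I)v = 0.
T - 1I = [[-3, 0, 0], [3, 1, -5], [-9, 0, 0]].
Row 1: (-3)·x + (0)·-10 + (0)·z = 0
Row 2: (3)·x + (1)·-10 + (-5)·z = 0
Row 3: (-9)·x + (0)·-10 + (0)·z = 0
Solving gives x = 0, z = -2.
Check: T·(0, -10, -2) = (0, -10, -2) = 1·(0, -10, -2).

0, -2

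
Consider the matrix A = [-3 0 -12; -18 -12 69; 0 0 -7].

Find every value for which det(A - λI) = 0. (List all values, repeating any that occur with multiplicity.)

-12, -7, -3

Compute the characteristic polynomial p(r) = det(rI - A).
Cofactor expansion gives p(r) = r^3 + 22r^2 + 141r + 252.
Rational-root test: r = -3 gives p(-3) = 0.
Factor out (r + 3): p(r) = (r + 3)·(r^2 + 19r + 84).
The quadratic factors as (r + 12)·(r + 7).
Eigenvalues: -12, -7, -3.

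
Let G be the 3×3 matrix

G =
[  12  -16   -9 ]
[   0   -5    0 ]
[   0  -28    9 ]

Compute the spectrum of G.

-5, 9, 12

The characteristic polynomial is p(λ) = det(λI - G).
Cofactor expansion gives p(λ) = λ^3 - 16λ^2 + 3λ + 540.
Rational-root test: λ = -5 gives p(-5) = 0.
Factor out (λ + 5): p(λ) = (λ + 5)·(λ^2 - 21λ + 108).
The quadratic factors as (λ - 9)·(λ - 12).
Eigenvalues: -5, 9, 12.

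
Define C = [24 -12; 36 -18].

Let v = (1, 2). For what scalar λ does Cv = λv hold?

Compute Cv: C·(1, 2) = (0, 0).
Since Cv = λv, compare component 1: 0 = λ·1, so λ = 0.

0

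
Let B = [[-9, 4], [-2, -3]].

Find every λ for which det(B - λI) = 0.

det(B - λI) = (-9 - λ)(-3 - λ) - (4)·(-2) = λ^2 + 12λ + 35.
This factors as (λ + 7)·(λ + 5) = 0.
Eigenvalues: -7, -5.

-7, -5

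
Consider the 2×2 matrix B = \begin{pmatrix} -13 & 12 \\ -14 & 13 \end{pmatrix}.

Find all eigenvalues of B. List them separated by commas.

det(B - lambda·I) = (-13 - lambda)(13 - lambda) - (12)·(-14) = lambda^2 - 1.
This factors as (lambda + 1)·(lambda - 1) = 0.
Eigenvalues: -1, 1.

-1, 1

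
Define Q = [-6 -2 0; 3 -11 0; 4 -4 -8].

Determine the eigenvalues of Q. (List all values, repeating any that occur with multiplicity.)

Compute the characteristic polynomial p(r) = det(rI - Q).
Expanding the 3×3 determinant: p(r) = r^3 + 25r^2 + 208r + 576.
Rational-root test: r = -9 gives p(-9) = 0.
Dividing by (r + 9) leaves r^2 + 16r + 64.
The quadratic factor is (r + 8)^2.
Eigenvalues: -9, -8, -8.

-9, -8, -8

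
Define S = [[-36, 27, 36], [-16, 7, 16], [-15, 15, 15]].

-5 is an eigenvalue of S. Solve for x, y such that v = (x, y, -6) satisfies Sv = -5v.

0, 8

We need (S + 5I)v = 0.
S + 5I = [[-31, 27, 36], [-16, 12, 16], [-15, 15, 20]].
Row 1: (-31)·x + (27)·y + (36)·-6 = 0
Row 2: (-16)·x + (12)·y + (16)·-6 = 0
Row 3: (-15)·x + (15)·y + (20)·-6 = 0
Solving gives x = 0, y = 8.
Check: S·(0, 8, -6) = (0, -40, 30) = -5·(0, 8, -6).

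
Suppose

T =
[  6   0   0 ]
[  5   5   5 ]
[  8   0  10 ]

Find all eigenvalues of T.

Compute the characteristic polynomial p(r) = det(rI - T).
Expanding the 3×3 determinant: p(r) = r^3 - 21r^2 + 140r - 300.
Try r = 10: p(10) = 0, so 10 is a root.
Dividing by (r - 10) leaves r^2 - 11r + 30.
The quadratic factors as (r - 5)·(r - 6).
Eigenvalues: 5, 6, 10.

5, 6, 10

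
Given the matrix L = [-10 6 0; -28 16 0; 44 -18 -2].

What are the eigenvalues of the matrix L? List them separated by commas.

The characteristic polynomial is p(λ) = det(λI - L).
Expanding the 3×3 determinant: p(λ) = λ^3 - 4λ^2 - 4λ + 16.
Since p(2) = 0, λ = 2 is a root.
Factor out (λ - 2): p(λ) = (λ - 2)·(λ^2 - 2λ - 8).
The quadratic factors as (λ + 2)·(λ - 4).
Eigenvalues: -2, 2, 4.

-2, 2, 4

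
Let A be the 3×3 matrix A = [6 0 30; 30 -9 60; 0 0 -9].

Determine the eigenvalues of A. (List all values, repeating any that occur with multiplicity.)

-9, -9, 6

Compute the characteristic polynomial p(λ) = det(λI - A).
Expanding the 3×3 determinant: p(λ) = λ^3 + 12λ^2 - 27λ - 486.
Rational-root test: λ = 6 gives p(6) = 0.
Dividing by (λ - 6) leaves λ^2 + 18λ + 81.
The quadratic factor is (λ + 9)^2.
Eigenvalues: -9, -9, 6.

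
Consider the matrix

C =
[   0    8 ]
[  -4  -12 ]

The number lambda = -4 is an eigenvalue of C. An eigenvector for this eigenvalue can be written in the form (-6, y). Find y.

We need (C + 4I)v = 0.
C + 4I = [[4, 8], [-4, -8]].
Row 1: (4)·-6 + (8)·y = 0
Row 2: (-4)·-6 + (-8)·y = 0
Solving gives y = 3.
Check: C·(-6, 3) = (24, -12) = -4·(-6, 3).

3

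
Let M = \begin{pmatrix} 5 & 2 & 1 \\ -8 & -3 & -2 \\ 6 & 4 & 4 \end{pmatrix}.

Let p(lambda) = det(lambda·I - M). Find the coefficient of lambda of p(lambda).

p(lambda) = lambda^3 - 6·lambda^2 + 11·lambda - 6.
The coefficient of lambda is 11.

11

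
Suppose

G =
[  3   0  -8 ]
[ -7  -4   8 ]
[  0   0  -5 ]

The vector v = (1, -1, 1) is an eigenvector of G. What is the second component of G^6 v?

First find the eigenvalue: Gv = (-5, 5, -5) = -5·(1, -1, 1), so λ = -5.
Then G^6 v = λ^6·v = (-5)^6·(1, -1, 1) = 15625·(1, -1, 1) = (15625, -15625, 15625).

-15625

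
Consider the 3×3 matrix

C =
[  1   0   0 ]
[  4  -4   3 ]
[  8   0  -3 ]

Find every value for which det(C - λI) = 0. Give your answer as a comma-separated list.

Compute the characteristic polynomial p(s) = det(sI - C).
Cofactor expansion gives p(s) = s^3 + 6s^2 + 5s - 12.
Try s = -4: p(-4) = 0, so -4 is a root.
Dividing by (s + 4) leaves s^2 + 2s - 3.
The quadratic factors as (s + 3)·(s - 1).
Eigenvalues: -4, -3, 1.

-4, -3, 1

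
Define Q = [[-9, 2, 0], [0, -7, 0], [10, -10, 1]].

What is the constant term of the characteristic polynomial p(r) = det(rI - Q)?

-63

p(0) = det(0·I − Q) = det(−Q) = (−1)^3·det(Q).
det(Q) = 63, so p(0) = -63.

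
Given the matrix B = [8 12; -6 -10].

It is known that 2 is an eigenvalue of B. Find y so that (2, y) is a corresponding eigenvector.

-1

We need (B - 2I)v = 0.
B - 2I = [[6, 12], [-6, -12]].
Row 1: (6)·2 + (12)·y = 0
Row 2: (-6)·2 + (-12)·y = 0
Solving gives y = -1.
Check: B·(2, -1) = (4, -2) = 2·(2, -1).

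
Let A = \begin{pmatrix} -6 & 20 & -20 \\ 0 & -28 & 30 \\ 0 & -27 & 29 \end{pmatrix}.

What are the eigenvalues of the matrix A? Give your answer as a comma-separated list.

The characteristic polynomial is p(s) = det(sI - A).
Expanding the 3×3 determinant: p(s) = s^3 + 5s^2 - 8s - 12.
Try s = -1: p(-1) = 0, so -1 is a root.
Factor out (s + 1): p(s) = (s + 1)·(s^2 + 4s - 12).
The quadratic factors as (s + 6)·(s - 2).
Eigenvalues: -6, -1, 2.

-6, -1, 2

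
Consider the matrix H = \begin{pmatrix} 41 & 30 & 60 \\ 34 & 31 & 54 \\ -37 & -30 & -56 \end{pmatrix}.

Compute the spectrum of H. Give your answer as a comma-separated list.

1, 4, 11

Compute the characteristic polynomial p(t) = det(tI - H).
Cofactor expansion gives p(t) = t^3 - 16t^2 + 59t - 44.
Rational-root test: t = 11 gives p(11) = 0.
Factor out (t - 11): p(t) = (t - 11)·(t^2 - 5t + 4).
The quadratic factors as (t - 1)·(t - 4).
Eigenvalues: 1, 4, 11.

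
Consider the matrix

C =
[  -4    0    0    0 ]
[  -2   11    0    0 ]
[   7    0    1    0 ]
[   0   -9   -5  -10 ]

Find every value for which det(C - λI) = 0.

-10, -4, 1, 11

C is lower triangular, so its eigenvalues are the diagonal entries.
Diagonal: -4, 11, 1, -10.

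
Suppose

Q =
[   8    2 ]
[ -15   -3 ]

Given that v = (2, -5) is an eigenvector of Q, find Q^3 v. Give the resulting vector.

(54, -135)

First find the eigenvalue: Qv = (6, -15) = 3·(2, -5), so λ = 3.
Then Q^3 v = λ^3·v = 3^3·(2, -5) = 27·(2, -5) = (54, -135).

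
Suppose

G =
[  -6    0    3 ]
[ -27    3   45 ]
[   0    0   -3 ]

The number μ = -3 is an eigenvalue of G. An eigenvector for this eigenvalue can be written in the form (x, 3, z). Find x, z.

-1, -1

We need (G + 3I)v = 0.
G + 3I = [[-3, 0, 3], [-27, 6, 45], [0, 0, 0]].
Row 1: (-3)·x + (0)·3 + (3)·z = 0
Row 2: (-27)·x + (6)·3 + (45)·z = 0
Row 3: (0)·x + (0)·3 + (0)·z = 0
Solving gives x = -1, z = -1.
Check: G·(-1, 3, -1) = (3, -9, 3) = -3·(-1, 3, -1).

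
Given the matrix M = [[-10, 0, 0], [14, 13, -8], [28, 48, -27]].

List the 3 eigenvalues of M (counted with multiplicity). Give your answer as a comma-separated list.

-11, -10, -3

Compute the characteristic polynomial p(λ) = det(λI - M).
Expanding along the first row, p(λ) = λ^3 + 24λ^2 + 173λ + 330.
Since p(-3) = 0, λ = -3 is a root.
Factor out (λ + 3): p(λ) = (λ + 3)·(λ^2 + 21λ + 110).
The quadratic factors as (λ + 11)·(λ + 10).
Eigenvalues: -11, -10, -3.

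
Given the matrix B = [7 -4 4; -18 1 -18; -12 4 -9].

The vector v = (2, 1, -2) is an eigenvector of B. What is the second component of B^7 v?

First find the eigenvalue: Bv = (2, 1, -2) = 1·(2, 1, -2), so λ = 1.
Then B^7 v = λ^7·v = 1^7·(2, 1, -2) = 1·(2, 1, -2) = (2, 1, -2).

1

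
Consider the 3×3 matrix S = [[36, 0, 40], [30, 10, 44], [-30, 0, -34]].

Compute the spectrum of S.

-4, 6, 10

Set up det(rI - S) = 0.
Cofactor expansion gives p(r) = r^3 - 12r^2 - 4r + 240.
Since p(6) = 0, r = 6 is a root.
Factor out (r - 6): p(r) = (r - 6)·(r^2 - 6r - 40).
The quadratic factors as (r + 4)·(r - 10).
Eigenvalues: -4, 6, 10.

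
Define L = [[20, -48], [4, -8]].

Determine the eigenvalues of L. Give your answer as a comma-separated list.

det(L - lambda·I) = (20 - lambda)(-8 - lambda) - (-48)·(4) = lambda^2 - 12·lambda + 32.
This factors as (lambda - 4)·(lambda - 8) = 0.
Eigenvalues: 4, 8.

4, 8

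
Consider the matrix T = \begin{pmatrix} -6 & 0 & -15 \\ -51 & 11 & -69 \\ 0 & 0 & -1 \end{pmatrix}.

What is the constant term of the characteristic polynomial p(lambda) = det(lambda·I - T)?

-66

p(0) = det(0·I − T) = det(−T) = (−1)^3·det(T).
det(T) = 66, so p(0) = -66.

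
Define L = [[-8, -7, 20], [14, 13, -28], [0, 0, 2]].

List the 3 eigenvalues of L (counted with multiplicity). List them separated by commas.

-1, 2, 6

Set up det(μI - L) = 0.
Expanding along the first row, p(μ) = μ^3 - 7μ^2 + 4μ + 12.
Rational-root test: μ = 2 gives p(2) = 0.
Factor out (μ - 2): p(μ) = (μ - 2)·(μ^2 - 5μ - 6).
The quadratic factors as (μ + 1)·(μ - 6).
Eigenvalues: -1, 2, 6.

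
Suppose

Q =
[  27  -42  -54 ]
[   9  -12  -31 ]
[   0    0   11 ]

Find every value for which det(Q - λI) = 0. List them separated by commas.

6, 9, 11

Compute the characteristic polynomial p(λ) = det(λI - Q).
Cofactor expansion gives p(λ) = λ^3 - 26λ^2 + 219λ - 594.
Rational-root test: λ = 11 gives p(11) = 0.
Dividing by (λ - 11) leaves λ^2 - 15λ + 54.
The quadratic factors as (λ - 6)·(λ - 9).
Eigenvalues: 6, 9, 11.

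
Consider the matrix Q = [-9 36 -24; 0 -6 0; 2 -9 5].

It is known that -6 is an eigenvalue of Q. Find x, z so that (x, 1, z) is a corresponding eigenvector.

-12, 3

We need (Q + 6I)v = 0.
Q + 6I = [[-3, 36, -24], [0, 0, 0], [2, -9, 11]].
Row 1: (-3)·x + (36)·1 + (-24)·z = 0
Row 2: (0)·x + (0)·1 + (0)·z = 0
Row 3: (2)·x + (-9)·1 + (11)·z = 0
Solving gives x = -12, z = 3.
Check: Q·(-12, 1, 3) = (72, -6, -18) = -6·(-12, 1, 3).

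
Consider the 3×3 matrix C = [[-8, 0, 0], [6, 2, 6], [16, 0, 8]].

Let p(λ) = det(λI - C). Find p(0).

128

p(0) = det(0·I − C) = det(−C) = (−1)^3·det(C).
det(C) = -128, so p(0) = 128.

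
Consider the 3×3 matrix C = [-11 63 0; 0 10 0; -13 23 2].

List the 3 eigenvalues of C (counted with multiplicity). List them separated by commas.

Compute the characteristic polynomial p(s) = det(sI - C).
Expanding the 3×3 determinant: p(s) = s^3 - s^2 - 112s + 220.
Try s = -11: p(-11) = 0, so -11 is a root.
Factor out (s + 11): p(s) = (s + 11)·(s^2 - 12s + 20).
The quadratic factors as (s - 2)·(s - 10).
Eigenvalues: -11, 2, 10.

-11, 2, 10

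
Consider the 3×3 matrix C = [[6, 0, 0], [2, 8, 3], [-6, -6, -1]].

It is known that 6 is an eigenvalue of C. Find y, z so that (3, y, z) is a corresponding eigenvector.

-3, 0

We need (C - 6I)v = 0.
C - 6I = [[0, 0, 0], [2, 2, 3], [-6, -6, -7]].
Row 1: (0)·3 + (0)·y + (0)·z = 0
Row 2: (2)·3 + (2)·y + (3)·z = 0
Row 3: (-6)·3 + (-6)·y + (-7)·z = 0
Solving gives y = -3, z = 0.
Check: C·(3, -3, 0) = (18, -18, 0) = 6·(3, -3, 0).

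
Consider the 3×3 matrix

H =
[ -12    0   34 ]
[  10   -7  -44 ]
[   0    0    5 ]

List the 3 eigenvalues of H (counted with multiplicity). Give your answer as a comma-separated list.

Compute the characteristic polynomial p(μ) = det(μI - H).
Expanding along the first row, p(μ) = μ^3 + 14μ^2 - 11μ - 420.
Since p(-7) = 0, μ = -7 is a root.
Factor out (μ + 7): p(μ) = (μ + 7)·(μ^2 + 7μ - 60).
The quadratic factors as (μ + 12)·(μ - 5).
Eigenvalues: -12, -7, 5.

-12, -7, 5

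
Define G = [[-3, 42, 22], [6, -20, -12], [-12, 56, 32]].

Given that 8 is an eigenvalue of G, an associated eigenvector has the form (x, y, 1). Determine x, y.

2, 0

We need (G - 8I)v = 0.
G - 8I = [[-11, 42, 22], [6, -28, -12], [-12, 56, 24]].
Row 1: (-11)·x + (42)·y + (22)·1 = 0
Row 2: (6)·x + (-28)·y + (-12)·1 = 0
Row 3: (-12)·x + (56)·y + (24)·1 = 0
Solving gives x = 2, y = 0.
Check: G·(2, 0, 1) = (16, 0, 8) = 8·(2, 0, 1).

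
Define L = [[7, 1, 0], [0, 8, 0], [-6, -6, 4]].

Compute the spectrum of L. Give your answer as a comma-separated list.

Set up det(λI - L) = 0.
Expanding along the first row, p(λ) = λ^3 - 19λ^2 + 116λ - 224.
Try λ = 8: p(8) = 0, so 8 is a root.
Factor out (λ - 8): p(λ) = (λ - 8)·(λ^2 - 11λ + 28).
The quadratic factors as (λ - 4)·(λ - 7).
Eigenvalues: 4, 7, 8.

4, 7, 8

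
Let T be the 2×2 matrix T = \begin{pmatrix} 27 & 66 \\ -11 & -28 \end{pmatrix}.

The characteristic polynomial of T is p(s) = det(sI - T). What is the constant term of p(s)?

p(s) = s^2 + s - 30.
The constant term is -30.

-30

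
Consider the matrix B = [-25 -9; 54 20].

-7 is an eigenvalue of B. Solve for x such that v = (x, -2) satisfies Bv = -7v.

We need (B + 7I)v = 0.
B + 7I = [[-18, -9], [54, 27]].
Row 1: (-18)·x + (-9)·-2 = 0
Row 2: (54)·x + (27)·-2 = 0
Solving gives x = 1.
Check: B·(1, -2) = (-7, 14) = -7·(1, -2).

1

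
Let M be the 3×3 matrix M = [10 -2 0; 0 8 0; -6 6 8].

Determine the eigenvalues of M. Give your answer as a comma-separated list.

The characteristic polynomial is p(r) = det(rI - M).
Expanding the 3×3 determinant: p(r) = r^3 - 26r^2 + 224r - 640.
Rational-root test: r = 8 gives p(8) = 0.
Dividing by (r - 8) leaves r^2 - 18r + 80.
The quadratic factors as (r - 8)·(r - 10).
Eigenvalues: 8, 8, 10.

8, 8, 10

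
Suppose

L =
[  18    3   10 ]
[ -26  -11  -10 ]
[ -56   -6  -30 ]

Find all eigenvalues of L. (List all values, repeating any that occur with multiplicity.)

-10, -8, -5

Set up det(lambda·I - L) = 0.
Expanding along the first row, p(lambda) = lambda^3 + 23·lambda^2 + 170·lambda + 400.
Try lambda = -5: p(-5) = 0, so -5 is a root.
Dividing by (lambda + 5) leaves lambda^2 + 18·lambda + 80.
The quadratic factors as (lambda + 10)·(lambda + 8).
Eigenvalues: -10, -8, -5.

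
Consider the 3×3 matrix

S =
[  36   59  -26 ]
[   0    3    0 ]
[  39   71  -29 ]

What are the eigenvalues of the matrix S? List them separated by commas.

The characteristic polynomial is p(t) = det(tI - S).
Expanding along the first row, p(t) = t^3 - 10t^2 - 9t + 90.
Rational-root test: t = -3 gives p(-3) = 0.
Dividing by (t + 3) leaves t^2 - 13t + 30.
The quadratic factors as (t - 3)·(t - 10).
Eigenvalues: -3, 3, 10.

-3, 3, 10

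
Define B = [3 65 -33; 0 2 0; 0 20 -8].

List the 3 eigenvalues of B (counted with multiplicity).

-8, 2, 3

Compute the characteristic polynomial p(t) = det(tI - B).
Expanding the 3×3 determinant: p(t) = t^3 + 3t^2 - 34t + 48.
Rational-root test: t = 2 gives p(2) = 0.
Factor out (t - 2): p(t) = (t - 2)·(t^2 + 5t - 24).
The quadratic factors as (t + 8)·(t - 3).
Eigenvalues: -8, 2, 3.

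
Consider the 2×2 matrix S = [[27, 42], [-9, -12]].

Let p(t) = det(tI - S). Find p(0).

54

p(0) = det(0·I − S) = det(−S) = (−1)^2·det(S).
det(S) = 54, so p(0) = 54.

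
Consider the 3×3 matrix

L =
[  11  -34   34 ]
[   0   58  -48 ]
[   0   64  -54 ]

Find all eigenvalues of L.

The characteristic polynomial is p(λ) = det(λI - L).
Cofactor expansion gives p(λ) = λ^3 - 15λ^2 - 16λ + 660.
Try λ = -6: p(-6) = 0, so -6 is a root.
Factor out (λ + 6): p(λ) = (λ + 6)·(λ^2 - 21λ + 110).
The quadratic factors as (λ - 10)·(λ - 11).
Eigenvalues: -6, 10, 11.

-6, 10, 11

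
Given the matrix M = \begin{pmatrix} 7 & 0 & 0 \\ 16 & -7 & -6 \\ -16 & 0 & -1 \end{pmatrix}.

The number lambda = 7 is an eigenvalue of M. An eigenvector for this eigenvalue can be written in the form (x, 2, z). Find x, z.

1, -2

We need (M - 7I)v = 0.
M - 7I = [[0, 0, 0], [16, -14, -6], [-16, 0, -8]].
Row 1: (0)·x + (0)·2 + (0)·z = 0
Row 2: (16)·x + (-14)·2 + (-6)·z = 0
Row 3: (-16)·x + (0)·2 + (-8)·z = 0
Solving gives x = 1, z = -2.
Check: M·(1, 2, -2) = (7, 14, -14) = 7·(1, 2, -2).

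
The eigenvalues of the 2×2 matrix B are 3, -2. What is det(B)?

det(B) is the product of the eigenvalues: (3) · (-2) = -6.

-6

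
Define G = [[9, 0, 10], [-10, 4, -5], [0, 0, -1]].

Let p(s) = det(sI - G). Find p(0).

p(0) = det(0·I − G) = det(−G) = (−1)^3·det(G).
det(G) = -36, so p(0) = 36.

36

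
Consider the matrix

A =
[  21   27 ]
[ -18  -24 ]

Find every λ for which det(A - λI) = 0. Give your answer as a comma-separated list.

det(A - λI) = (21 - λ)(-24 - λ) - (27)·(-18) = λ^2 + 3λ - 18.
This factors as (λ + 6)·(λ - 3) = 0.
Eigenvalues: -6, 3.

-6, 3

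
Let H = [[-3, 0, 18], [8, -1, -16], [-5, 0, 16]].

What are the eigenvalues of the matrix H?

The characteristic polynomial is p(μ) = det(μI - H).
Expanding the 3×3 determinant: p(μ) = μ^3 - 12μ^2 + 29μ + 42.
Since p(-1) = 0, μ = -1 is a root.
Dividing by (μ + 1) leaves μ^2 - 13μ + 42.
The quadratic factors as (μ - 6)·(μ - 7).
Eigenvalues: -1, 6, 7.

-1, 6, 7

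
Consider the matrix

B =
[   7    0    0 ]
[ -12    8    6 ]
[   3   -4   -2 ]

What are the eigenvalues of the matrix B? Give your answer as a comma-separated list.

2, 4, 7

The characteristic polynomial is p(λ) = det(λI - B).
Cofactor expansion gives p(λ) = λ^3 - 13λ^2 + 50λ - 56.
Try λ = 4: p(4) = 0, so 4 is a root.
Dividing by (λ - 4) leaves λ^2 - 9λ + 14.
The quadratic factors as (λ - 2)·(λ - 7).
Eigenvalues: 2, 4, 7.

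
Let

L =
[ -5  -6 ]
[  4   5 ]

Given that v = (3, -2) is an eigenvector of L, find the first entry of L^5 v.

-3

First find the eigenvalue: Lv = (-3, 2) = -1·(3, -2), so λ = -1.
Then L^5 v = λ^5·v = (-1)^5·(3, -2) = -1·(3, -2) = (-3, 2).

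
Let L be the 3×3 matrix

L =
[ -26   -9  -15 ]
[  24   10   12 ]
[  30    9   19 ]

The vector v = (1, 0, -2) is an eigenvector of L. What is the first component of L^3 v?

First find the eigenvalue: Lv = (4, 0, -8) = 4·(1, 0, -2), so λ = 4.
Then L^3 v = λ^3·v = 4^3·(1, 0, -2) = 64·(1, 0, -2) = (64, 0, -128).

64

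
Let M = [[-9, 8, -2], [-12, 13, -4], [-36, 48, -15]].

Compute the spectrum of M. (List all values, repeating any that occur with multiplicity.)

Set up det(lambda·I - M) = 0.
Expanding the 3×3 determinant: p(lambda) = lambda^3 + 11·lambda^2 + 39·lambda + 45.
Rational-root test: lambda = -5 gives p(-5) = 0.
Dividing by (lambda + 5) leaves lambda^2 + 6·lambda + 9.
The quadratic factor is (lambda + 3)^2.
Eigenvalues: -5, -3, -3.

-5, -3, -3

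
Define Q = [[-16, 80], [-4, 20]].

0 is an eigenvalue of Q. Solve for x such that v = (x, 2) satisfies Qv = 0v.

We need (Q)v = 0.
Q = [[-16, 80], [-4, 20]].
Row 1: (-16)·x + (80)·2 = 0
Row 2: (-4)·x + (20)·2 = 0
Solving gives x = 10.
Check: Q·(10, 2) = (0, 0) = 0·(10, 2).

10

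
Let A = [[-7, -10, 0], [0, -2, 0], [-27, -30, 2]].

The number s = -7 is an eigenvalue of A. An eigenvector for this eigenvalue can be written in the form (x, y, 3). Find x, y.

We need (A + 7I)v = 0.
A + 7I = [[0, -10, 0], [0, 5, 0], [-27, -30, 9]].
Row 1: (0)·x + (-10)·y + (0)·3 = 0
Row 2: (0)·x + (5)·y + (0)·3 = 0
Row 3: (-27)·x + (-30)·y + (9)·3 = 0
Solving gives x = 1, y = 0.
Check: A·(1, 0, 3) = (-7, 0, -21) = -7·(1, 0, 3).

1, 0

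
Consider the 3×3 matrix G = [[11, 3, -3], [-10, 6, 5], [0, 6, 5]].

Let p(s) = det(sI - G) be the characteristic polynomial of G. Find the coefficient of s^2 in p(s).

-22

The coefficient of s^2 of det(sI - G) is −trace(G).
trace(G) = (11) + (6) + (5) = 22, so the coefficient is -22.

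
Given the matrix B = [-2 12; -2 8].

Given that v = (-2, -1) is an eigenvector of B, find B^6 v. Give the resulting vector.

First find the eigenvalue: Bv = (-8, -4) = 4·(-2, -1), so λ = 4.
Then B^6 v = λ^6·v = 4^6·(-2, -1) = 4096·(-2, -1) = (-8192, -4096).

(-8192, -4096)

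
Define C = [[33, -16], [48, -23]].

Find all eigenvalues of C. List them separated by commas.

1, 9

det(C - rI) = (33 - r)(-23 - r) - (-16)·(48) = r^2 - 10r + 9.
This factors as (r - 1)·(r - 9) = 0.
Eigenvalues: 1, 9.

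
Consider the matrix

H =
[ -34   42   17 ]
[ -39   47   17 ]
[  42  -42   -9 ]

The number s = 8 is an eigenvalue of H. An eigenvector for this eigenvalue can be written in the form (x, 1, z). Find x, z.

1, 0

We need (H - 8I)v = 0.
H - 8I = [[-42, 42, 17], [-39, 39, 17], [42, -42, -17]].
Row 1: (-42)·x + (42)·1 + (17)·z = 0
Row 2: (-39)·x + (39)·1 + (17)·z = 0
Row 3: (42)·x + (-42)·1 + (-17)·z = 0
Solving gives x = 1, z = 0.
Check: H·(1, 1, 0) = (8, 8, 0) = 8·(1, 1, 0).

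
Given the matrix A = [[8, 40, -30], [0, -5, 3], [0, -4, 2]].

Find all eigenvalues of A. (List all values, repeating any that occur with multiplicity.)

The characteristic polynomial is p(r) = det(rI - A).
Cofactor expansion gives p(r) = r^3 - 5r^2 - 22r - 16.
Try r = -2: p(-2) = 0, so -2 is a root.
Factor out (r + 2): p(r) = (r + 2)·(r^2 - 7r - 8).
The quadratic factors as (r + 1)·(r - 8).
Eigenvalues: -2, -1, 8.

-2, -1, 8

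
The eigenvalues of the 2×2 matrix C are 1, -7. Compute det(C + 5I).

-12

If C has eigenvalues 1, -7, then C + 5I has eigenvalues 6, -2.
det(C + 5I) = (6) · (-2) = -12.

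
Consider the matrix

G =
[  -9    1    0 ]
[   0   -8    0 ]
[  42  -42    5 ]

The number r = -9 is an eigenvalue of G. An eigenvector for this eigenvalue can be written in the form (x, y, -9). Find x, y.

We need (G + 9I)v = 0.
G + 9I = [[0, 1, 0], [0, 1, 0], [42, -42, 14]].
Row 1: (0)·x + (1)·y + (0)·-9 = 0
Row 2: (0)·x + (1)·y + (0)·-9 = 0
Row 3: (42)·x + (-42)·y + (14)·-9 = 0
Solving gives x = 3, y = 0.
Check: G·(3, 0, -9) = (-27, 0, 81) = -9·(3, 0, -9).

3, 0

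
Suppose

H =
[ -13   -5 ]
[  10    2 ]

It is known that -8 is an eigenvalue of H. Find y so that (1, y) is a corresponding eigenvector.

-1

We need (H + 8I)v = 0.
H + 8I = [[-5, -5], [10, 10]].
Row 1: (-5)·1 + (-5)·y = 0
Row 2: (10)·1 + (10)·y = 0
Solving gives y = -1.
Check: H·(1, -1) = (-8, 8) = -8·(1, -1).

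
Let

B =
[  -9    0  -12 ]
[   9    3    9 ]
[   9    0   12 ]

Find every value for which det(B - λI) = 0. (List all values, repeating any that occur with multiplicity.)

Set up det(lambda·I - B) = 0.
Expanding the 3×3 determinant: p(lambda) = lambda^3 - 6·lambda^2 + 9·lambda.
Try lambda = 0: p(0) = 0, so 0 is a root.
Dividing by lambda leaves lambda^2 - 6·lambda + 9.
The quadratic factor is (lambda - 3)^2.
Eigenvalues: 0, 3, 3.

0, 3, 3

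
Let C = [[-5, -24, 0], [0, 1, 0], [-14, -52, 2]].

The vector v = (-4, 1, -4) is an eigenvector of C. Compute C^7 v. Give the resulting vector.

First find the eigenvalue: Cv = (-4, 1, -4) = 1·(-4, 1, -4), so λ = 1.
Then C^7 v = λ^7·v = 1^7·(-4, 1, -4) = 1·(-4, 1, -4) = (-4, 1, -4).

(-4, 1, -4)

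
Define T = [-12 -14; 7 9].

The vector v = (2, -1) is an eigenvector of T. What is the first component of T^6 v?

31250

First find the eigenvalue: Tv = (-10, 5) = -5·(2, -1), so λ = -5.
Then T^6 v = λ^6·v = (-5)^6·(2, -1) = 15625·(2, -1) = (31250, -15625).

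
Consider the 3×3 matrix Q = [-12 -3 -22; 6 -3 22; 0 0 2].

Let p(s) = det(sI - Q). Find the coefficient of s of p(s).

p(s) = s^3 + 13s^2 + 24s - 108.
The coefficient of s is 24.

24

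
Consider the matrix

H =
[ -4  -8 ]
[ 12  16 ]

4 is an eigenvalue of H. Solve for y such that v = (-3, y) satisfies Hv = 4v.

3

We need (H - 4I)v = 0.
H - 4I = [[-8, -8], [12, 12]].
Row 1: (-8)·-3 + (-8)·y = 0
Row 2: (12)·-3 + (12)·y = 0
Solving gives y = 3.
Check: H·(-3, 3) = (-12, 12) = 4·(-3, 3).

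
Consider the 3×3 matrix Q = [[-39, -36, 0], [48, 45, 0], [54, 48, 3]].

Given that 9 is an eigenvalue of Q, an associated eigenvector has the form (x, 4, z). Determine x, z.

-3, 5

We need (Q - 9I)v = 0.
Q - 9I = [[-48, -36, 0], [48, 36, 0], [54, 48, -6]].
Row 1: (-48)·x + (-36)·4 + (0)·z = 0
Row 2: (48)·x + (36)·4 + (0)·z = 0
Row 3: (54)·x + (48)·4 + (-6)·z = 0
Solving gives x = -3, z = 5.
Check: Q·(-3, 4, 5) = (-27, 36, 45) = 9·(-3, 4, 5).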